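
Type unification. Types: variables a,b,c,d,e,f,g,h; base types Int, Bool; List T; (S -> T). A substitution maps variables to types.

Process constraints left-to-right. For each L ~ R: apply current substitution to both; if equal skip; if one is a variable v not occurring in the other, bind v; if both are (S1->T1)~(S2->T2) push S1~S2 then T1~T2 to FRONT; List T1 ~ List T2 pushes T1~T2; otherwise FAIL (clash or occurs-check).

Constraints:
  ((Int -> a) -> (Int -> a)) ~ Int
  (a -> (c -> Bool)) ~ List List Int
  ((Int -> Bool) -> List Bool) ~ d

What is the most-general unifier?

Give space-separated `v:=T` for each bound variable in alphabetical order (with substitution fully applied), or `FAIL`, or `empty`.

Answer: FAIL

Derivation:
step 1: unify ((Int -> a) -> (Int -> a)) ~ Int  [subst: {-} | 2 pending]
  clash: ((Int -> a) -> (Int -> a)) vs Int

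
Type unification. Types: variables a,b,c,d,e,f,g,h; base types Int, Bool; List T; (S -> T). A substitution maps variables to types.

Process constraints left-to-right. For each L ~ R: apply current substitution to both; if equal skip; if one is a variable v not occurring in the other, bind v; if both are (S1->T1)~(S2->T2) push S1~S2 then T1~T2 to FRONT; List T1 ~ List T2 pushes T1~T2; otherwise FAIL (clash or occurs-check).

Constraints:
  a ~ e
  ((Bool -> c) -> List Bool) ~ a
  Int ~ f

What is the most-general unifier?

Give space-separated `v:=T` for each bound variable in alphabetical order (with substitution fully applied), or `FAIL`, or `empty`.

Answer: a:=((Bool -> c) -> List Bool) e:=((Bool -> c) -> List Bool) f:=Int

Derivation:
step 1: unify a ~ e  [subst: {-} | 2 pending]
  bind a := e
step 2: unify ((Bool -> c) -> List Bool) ~ e  [subst: {a:=e} | 1 pending]
  bind e := ((Bool -> c) -> List Bool)
step 3: unify Int ~ f  [subst: {a:=e, e:=((Bool -> c) -> List Bool)} | 0 pending]
  bind f := Int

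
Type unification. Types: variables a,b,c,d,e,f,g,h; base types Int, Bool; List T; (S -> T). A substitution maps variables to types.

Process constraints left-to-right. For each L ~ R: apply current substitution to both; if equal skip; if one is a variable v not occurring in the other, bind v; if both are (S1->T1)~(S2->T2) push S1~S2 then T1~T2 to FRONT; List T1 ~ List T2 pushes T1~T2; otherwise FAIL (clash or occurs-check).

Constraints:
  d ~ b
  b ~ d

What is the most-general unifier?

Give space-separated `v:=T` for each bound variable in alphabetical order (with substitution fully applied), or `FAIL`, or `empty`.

Answer: d:=b

Derivation:
step 1: unify d ~ b  [subst: {-} | 1 pending]
  bind d := b
step 2: unify b ~ b  [subst: {d:=b} | 0 pending]
  -> identical, skip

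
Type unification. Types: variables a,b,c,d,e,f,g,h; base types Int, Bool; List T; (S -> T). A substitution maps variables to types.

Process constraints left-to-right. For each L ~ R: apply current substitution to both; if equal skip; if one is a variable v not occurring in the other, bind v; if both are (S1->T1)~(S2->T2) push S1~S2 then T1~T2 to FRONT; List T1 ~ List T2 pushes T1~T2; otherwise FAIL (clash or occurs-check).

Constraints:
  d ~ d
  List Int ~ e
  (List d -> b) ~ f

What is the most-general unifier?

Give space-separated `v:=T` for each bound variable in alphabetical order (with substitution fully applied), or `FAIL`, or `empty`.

step 1: unify d ~ d  [subst: {-} | 2 pending]
  -> identical, skip
step 2: unify List Int ~ e  [subst: {-} | 1 pending]
  bind e := List Int
step 3: unify (List d -> b) ~ f  [subst: {e:=List Int} | 0 pending]
  bind f := (List d -> b)

Answer: e:=List Int f:=(List d -> b)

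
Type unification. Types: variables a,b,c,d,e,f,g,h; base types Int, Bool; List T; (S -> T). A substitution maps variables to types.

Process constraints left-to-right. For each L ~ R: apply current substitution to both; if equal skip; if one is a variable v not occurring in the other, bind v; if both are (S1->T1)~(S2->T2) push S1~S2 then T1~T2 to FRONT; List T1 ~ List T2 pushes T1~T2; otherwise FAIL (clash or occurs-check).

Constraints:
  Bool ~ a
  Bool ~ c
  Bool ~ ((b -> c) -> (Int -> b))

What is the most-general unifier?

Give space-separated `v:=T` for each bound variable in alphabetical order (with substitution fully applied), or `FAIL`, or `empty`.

step 1: unify Bool ~ a  [subst: {-} | 2 pending]
  bind a := Bool
step 2: unify Bool ~ c  [subst: {a:=Bool} | 1 pending]
  bind c := Bool
step 3: unify Bool ~ ((b -> Bool) -> (Int -> b))  [subst: {a:=Bool, c:=Bool} | 0 pending]
  clash: Bool vs ((b -> Bool) -> (Int -> b))

Answer: FAIL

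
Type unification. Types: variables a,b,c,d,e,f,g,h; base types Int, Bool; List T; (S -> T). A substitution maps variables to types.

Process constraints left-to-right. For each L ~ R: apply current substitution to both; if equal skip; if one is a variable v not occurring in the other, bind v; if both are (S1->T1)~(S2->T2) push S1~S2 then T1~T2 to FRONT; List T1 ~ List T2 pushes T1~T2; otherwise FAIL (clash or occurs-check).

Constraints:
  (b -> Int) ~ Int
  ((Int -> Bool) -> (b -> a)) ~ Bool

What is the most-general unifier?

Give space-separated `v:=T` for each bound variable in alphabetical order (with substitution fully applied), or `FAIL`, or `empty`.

Answer: FAIL

Derivation:
step 1: unify (b -> Int) ~ Int  [subst: {-} | 1 pending]
  clash: (b -> Int) vs Int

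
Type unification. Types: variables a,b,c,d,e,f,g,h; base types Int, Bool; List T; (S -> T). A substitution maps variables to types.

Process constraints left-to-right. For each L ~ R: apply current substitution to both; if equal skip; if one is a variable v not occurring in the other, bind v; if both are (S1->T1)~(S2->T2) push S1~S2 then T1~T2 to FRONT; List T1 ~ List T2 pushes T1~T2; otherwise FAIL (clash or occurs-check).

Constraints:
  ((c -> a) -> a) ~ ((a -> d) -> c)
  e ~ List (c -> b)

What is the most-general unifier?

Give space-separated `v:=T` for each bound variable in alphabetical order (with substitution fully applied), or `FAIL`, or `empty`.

step 1: unify ((c -> a) -> a) ~ ((a -> d) -> c)  [subst: {-} | 1 pending]
  -> decompose arrow: push (c -> a)~(a -> d), a~c
step 2: unify (c -> a) ~ (a -> d)  [subst: {-} | 2 pending]
  -> decompose arrow: push c~a, a~d
step 3: unify c ~ a  [subst: {-} | 3 pending]
  bind c := a
step 4: unify a ~ d  [subst: {c:=a} | 2 pending]
  bind a := d
step 5: unify d ~ d  [subst: {c:=a, a:=d} | 1 pending]
  -> identical, skip
step 6: unify e ~ List (d -> b)  [subst: {c:=a, a:=d} | 0 pending]
  bind e := List (d -> b)

Answer: a:=d c:=d e:=List (d -> b)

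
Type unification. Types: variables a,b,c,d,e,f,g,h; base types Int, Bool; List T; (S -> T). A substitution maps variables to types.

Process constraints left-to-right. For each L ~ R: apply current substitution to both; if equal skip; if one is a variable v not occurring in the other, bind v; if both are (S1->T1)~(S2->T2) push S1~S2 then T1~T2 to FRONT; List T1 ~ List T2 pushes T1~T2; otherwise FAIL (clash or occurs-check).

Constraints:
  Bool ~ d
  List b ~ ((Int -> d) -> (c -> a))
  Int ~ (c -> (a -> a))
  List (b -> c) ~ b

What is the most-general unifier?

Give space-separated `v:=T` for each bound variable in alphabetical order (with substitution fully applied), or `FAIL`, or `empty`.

Answer: FAIL

Derivation:
step 1: unify Bool ~ d  [subst: {-} | 3 pending]
  bind d := Bool
step 2: unify List b ~ ((Int -> Bool) -> (c -> a))  [subst: {d:=Bool} | 2 pending]
  clash: List b vs ((Int -> Bool) -> (c -> a))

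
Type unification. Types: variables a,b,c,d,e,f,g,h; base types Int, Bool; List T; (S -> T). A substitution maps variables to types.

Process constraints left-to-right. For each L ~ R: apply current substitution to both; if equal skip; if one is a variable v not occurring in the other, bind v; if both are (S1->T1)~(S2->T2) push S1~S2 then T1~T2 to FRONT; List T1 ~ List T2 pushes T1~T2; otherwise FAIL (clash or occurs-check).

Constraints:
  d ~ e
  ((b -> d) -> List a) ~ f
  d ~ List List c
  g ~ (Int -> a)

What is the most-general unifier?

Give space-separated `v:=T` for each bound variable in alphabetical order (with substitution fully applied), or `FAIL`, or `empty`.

step 1: unify d ~ e  [subst: {-} | 3 pending]
  bind d := e
step 2: unify ((b -> e) -> List a) ~ f  [subst: {d:=e} | 2 pending]
  bind f := ((b -> e) -> List a)
step 3: unify e ~ List List c  [subst: {d:=e, f:=((b -> e) -> List a)} | 1 pending]
  bind e := List List c
step 4: unify g ~ (Int -> a)  [subst: {d:=e, f:=((b -> e) -> List a), e:=List List c} | 0 pending]
  bind g := (Int -> a)

Answer: d:=List List c e:=List List c f:=((b -> List List c) -> List a) g:=(Int -> a)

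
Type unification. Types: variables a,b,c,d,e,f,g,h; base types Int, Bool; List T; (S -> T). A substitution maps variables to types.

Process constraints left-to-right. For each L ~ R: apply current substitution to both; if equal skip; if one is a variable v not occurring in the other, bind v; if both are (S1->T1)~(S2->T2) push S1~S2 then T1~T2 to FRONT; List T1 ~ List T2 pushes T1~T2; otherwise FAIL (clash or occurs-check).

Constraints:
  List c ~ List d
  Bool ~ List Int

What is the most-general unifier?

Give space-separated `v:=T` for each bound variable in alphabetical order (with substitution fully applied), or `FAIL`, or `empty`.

step 1: unify List c ~ List d  [subst: {-} | 1 pending]
  -> decompose List: push c~d
step 2: unify c ~ d  [subst: {-} | 1 pending]
  bind c := d
step 3: unify Bool ~ List Int  [subst: {c:=d} | 0 pending]
  clash: Bool vs List Int

Answer: FAIL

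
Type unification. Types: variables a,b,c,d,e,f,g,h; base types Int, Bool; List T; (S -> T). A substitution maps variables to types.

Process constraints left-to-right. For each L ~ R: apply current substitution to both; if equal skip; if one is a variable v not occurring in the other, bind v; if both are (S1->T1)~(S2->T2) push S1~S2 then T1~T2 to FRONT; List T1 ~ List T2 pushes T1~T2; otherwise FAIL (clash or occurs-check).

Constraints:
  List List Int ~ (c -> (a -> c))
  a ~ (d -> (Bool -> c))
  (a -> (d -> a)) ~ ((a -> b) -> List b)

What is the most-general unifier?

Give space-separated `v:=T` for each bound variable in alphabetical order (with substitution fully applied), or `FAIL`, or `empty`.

Answer: FAIL

Derivation:
step 1: unify List List Int ~ (c -> (a -> c))  [subst: {-} | 2 pending]
  clash: List List Int vs (c -> (a -> c))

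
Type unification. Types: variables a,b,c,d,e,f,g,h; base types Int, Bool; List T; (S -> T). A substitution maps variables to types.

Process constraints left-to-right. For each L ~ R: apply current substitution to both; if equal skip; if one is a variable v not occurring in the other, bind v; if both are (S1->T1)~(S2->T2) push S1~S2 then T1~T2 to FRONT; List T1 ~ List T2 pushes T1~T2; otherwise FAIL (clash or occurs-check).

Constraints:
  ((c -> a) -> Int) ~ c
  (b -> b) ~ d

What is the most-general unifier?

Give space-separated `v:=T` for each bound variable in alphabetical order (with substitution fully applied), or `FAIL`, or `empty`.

Answer: FAIL

Derivation:
step 1: unify ((c -> a) -> Int) ~ c  [subst: {-} | 1 pending]
  occurs-check fail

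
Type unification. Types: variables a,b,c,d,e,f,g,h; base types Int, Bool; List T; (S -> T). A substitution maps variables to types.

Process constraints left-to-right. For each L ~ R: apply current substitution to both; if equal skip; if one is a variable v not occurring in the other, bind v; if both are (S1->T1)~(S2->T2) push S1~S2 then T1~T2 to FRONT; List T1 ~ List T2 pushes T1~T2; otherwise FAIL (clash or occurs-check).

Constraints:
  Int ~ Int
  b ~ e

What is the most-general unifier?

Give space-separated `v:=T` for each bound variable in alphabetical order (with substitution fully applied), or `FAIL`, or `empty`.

Answer: b:=e

Derivation:
step 1: unify Int ~ Int  [subst: {-} | 1 pending]
  -> identical, skip
step 2: unify b ~ e  [subst: {-} | 0 pending]
  bind b := e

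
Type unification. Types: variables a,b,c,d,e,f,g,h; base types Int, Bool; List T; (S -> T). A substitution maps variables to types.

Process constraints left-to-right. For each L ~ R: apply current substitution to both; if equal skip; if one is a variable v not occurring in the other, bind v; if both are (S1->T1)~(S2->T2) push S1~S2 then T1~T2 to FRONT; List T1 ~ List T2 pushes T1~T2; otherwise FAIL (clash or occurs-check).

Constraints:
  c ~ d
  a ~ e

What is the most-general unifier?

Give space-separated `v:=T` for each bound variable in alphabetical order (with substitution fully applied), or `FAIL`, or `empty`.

Answer: a:=e c:=d

Derivation:
step 1: unify c ~ d  [subst: {-} | 1 pending]
  bind c := d
step 2: unify a ~ e  [subst: {c:=d} | 0 pending]
  bind a := e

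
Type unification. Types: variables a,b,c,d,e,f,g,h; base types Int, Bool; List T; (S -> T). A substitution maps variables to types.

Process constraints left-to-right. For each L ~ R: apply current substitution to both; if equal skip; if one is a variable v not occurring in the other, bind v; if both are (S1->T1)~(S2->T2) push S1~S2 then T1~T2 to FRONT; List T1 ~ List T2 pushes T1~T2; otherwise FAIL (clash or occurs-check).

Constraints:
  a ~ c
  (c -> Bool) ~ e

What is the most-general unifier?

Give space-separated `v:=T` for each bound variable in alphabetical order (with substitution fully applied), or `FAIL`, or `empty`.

step 1: unify a ~ c  [subst: {-} | 1 pending]
  bind a := c
step 2: unify (c -> Bool) ~ e  [subst: {a:=c} | 0 pending]
  bind e := (c -> Bool)

Answer: a:=c e:=(c -> Bool)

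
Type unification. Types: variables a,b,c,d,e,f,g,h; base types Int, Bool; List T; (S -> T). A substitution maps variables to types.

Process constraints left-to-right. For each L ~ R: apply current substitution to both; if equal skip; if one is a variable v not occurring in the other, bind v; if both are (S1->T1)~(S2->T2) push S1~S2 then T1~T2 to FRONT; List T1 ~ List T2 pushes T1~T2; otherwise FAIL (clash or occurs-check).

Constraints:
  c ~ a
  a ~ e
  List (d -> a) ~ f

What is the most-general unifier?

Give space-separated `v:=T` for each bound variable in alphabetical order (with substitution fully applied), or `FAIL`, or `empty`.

step 1: unify c ~ a  [subst: {-} | 2 pending]
  bind c := a
step 2: unify a ~ e  [subst: {c:=a} | 1 pending]
  bind a := e
step 3: unify List (d -> e) ~ f  [subst: {c:=a, a:=e} | 0 pending]
  bind f := List (d -> e)

Answer: a:=e c:=e f:=List (d -> e)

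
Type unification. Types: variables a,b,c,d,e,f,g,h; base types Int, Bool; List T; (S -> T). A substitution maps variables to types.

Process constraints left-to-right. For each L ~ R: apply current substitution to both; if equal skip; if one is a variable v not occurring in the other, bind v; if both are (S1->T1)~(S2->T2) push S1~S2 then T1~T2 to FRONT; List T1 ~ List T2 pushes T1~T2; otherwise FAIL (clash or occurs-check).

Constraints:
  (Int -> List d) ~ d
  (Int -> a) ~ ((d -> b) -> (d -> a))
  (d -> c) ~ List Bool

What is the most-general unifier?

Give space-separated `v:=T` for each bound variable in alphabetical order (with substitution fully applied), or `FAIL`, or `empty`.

step 1: unify (Int -> List d) ~ d  [subst: {-} | 2 pending]
  occurs-check fail

Answer: FAIL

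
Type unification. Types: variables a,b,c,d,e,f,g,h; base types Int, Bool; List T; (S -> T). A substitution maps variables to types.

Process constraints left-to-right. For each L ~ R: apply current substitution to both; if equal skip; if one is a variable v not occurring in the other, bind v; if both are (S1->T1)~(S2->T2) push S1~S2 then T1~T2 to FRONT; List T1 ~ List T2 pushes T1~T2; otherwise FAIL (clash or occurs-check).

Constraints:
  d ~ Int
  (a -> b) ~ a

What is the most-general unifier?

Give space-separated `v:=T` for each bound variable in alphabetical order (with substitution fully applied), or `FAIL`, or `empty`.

step 1: unify d ~ Int  [subst: {-} | 1 pending]
  bind d := Int
step 2: unify (a -> b) ~ a  [subst: {d:=Int} | 0 pending]
  occurs-check fail

Answer: FAIL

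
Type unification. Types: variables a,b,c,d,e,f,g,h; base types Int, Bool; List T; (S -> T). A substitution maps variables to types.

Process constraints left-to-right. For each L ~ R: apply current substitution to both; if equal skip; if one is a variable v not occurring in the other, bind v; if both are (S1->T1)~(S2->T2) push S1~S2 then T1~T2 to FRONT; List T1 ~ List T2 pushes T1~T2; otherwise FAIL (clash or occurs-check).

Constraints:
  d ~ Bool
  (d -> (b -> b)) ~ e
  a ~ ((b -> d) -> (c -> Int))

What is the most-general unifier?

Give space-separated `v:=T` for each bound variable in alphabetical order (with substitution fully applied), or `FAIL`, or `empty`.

Answer: a:=((b -> Bool) -> (c -> Int)) d:=Bool e:=(Bool -> (b -> b))

Derivation:
step 1: unify d ~ Bool  [subst: {-} | 2 pending]
  bind d := Bool
step 2: unify (Bool -> (b -> b)) ~ e  [subst: {d:=Bool} | 1 pending]
  bind e := (Bool -> (b -> b))
step 3: unify a ~ ((b -> Bool) -> (c -> Int))  [subst: {d:=Bool, e:=(Bool -> (b -> b))} | 0 pending]
  bind a := ((b -> Bool) -> (c -> Int))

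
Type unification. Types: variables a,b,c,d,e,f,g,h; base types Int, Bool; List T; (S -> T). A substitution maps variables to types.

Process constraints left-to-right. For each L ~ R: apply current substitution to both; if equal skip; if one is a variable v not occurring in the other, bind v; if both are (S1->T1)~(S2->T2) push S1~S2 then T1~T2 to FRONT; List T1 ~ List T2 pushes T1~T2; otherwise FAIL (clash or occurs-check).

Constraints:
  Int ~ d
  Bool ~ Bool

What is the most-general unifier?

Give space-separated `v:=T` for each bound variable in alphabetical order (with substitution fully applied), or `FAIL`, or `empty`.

step 1: unify Int ~ d  [subst: {-} | 1 pending]
  bind d := Int
step 2: unify Bool ~ Bool  [subst: {d:=Int} | 0 pending]
  -> identical, skip

Answer: d:=Int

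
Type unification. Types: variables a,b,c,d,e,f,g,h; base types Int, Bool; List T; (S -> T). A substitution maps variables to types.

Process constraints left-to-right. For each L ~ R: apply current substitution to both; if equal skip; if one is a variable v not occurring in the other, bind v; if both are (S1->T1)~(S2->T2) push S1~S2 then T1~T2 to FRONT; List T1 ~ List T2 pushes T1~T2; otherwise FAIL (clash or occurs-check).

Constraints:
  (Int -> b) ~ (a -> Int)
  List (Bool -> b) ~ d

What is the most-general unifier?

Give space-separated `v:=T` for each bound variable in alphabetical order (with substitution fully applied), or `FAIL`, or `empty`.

Answer: a:=Int b:=Int d:=List (Bool -> Int)

Derivation:
step 1: unify (Int -> b) ~ (a -> Int)  [subst: {-} | 1 pending]
  -> decompose arrow: push Int~a, b~Int
step 2: unify Int ~ a  [subst: {-} | 2 pending]
  bind a := Int
step 3: unify b ~ Int  [subst: {a:=Int} | 1 pending]
  bind b := Int
step 4: unify List (Bool -> Int) ~ d  [subst: {a:=Int, b:=Int} | 0 pending]
  bind d := List (Bool -> Int)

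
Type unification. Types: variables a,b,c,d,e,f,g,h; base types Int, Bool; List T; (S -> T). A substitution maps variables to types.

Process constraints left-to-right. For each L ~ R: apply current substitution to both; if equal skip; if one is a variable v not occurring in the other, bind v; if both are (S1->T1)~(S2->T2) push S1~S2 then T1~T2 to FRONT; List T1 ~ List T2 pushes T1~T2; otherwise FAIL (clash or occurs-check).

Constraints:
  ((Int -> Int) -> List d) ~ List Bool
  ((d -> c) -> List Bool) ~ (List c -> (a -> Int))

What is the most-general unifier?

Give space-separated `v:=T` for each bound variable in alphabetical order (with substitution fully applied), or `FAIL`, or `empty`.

Answer: FAIL

Derivation:
step 1: unify ((Int -> Int) -> List d) ~ List Bool  [subst: {-} | 1 pending]
  clash: ((Int -> Int) -> List d) vs List Bool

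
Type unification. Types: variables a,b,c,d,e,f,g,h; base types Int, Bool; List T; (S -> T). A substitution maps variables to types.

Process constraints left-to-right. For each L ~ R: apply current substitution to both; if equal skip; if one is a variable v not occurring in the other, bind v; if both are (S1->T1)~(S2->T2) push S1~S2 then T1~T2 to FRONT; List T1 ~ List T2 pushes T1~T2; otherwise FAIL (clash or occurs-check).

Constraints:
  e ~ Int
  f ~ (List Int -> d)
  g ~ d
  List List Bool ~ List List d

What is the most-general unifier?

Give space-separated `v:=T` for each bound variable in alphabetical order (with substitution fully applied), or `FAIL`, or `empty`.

step 1: unify e ~ Int  [subst: {-} | 3 pending]
  bind e := Int
step 2: unify f ~ (List Int -> d)  [subst: {e:=Int} | 2 pending]
  bind f := (List Int -> d)
step 3: unify g ~ d  [subst: {e:=Int, f:=(List Int -> d)} | 1 pending]
  bind g := d
step 4: unify List List Bool ~ List List d  [subst: {e:=Int, f:=(List Int -> d), g:=d} | 0 pending]
  -> decompose List: push List Bool~List d
step 5: unify List Bool ~ List d  [subst: {e:=Int, f:=(List Int -> d), g:=d} | 0 pending]
  -> decompose List: push Bool~d
step 6: unify Bool ~ d  [subst: {e:=Int, f:=(List Int -> d), g:=d} | 0 pending]
  bind d := Bool

Answer: d:=Bool e:=Int f:=(List Int -> Bool) g:=Bool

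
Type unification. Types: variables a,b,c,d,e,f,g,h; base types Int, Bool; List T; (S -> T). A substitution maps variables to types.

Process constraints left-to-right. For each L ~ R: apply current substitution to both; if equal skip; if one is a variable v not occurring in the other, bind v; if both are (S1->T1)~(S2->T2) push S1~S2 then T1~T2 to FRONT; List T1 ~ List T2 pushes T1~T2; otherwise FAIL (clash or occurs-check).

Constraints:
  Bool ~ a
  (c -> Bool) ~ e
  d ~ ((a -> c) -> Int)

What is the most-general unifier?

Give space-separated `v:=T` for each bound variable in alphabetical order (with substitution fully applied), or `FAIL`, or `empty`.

step 1: unify Bool ~ a  [subst: {-} | 2 pending]
  bind a := Bool
step 2: unify (c -> Bool) ~ e  [subst: {a:=Bool} | 1 pending]
  bind e := (c -> Bool)
step 3: unify d ~ ((Bool -> c) -> Int)  [subst: {a:=Bool, e:=(c -> Bool)} | 0 pending]
  bind d := ((Bool -> c) -> Int)

Answer: a:=Bool d:=((Bool -> c) -> Int) e:=(c -> Bool)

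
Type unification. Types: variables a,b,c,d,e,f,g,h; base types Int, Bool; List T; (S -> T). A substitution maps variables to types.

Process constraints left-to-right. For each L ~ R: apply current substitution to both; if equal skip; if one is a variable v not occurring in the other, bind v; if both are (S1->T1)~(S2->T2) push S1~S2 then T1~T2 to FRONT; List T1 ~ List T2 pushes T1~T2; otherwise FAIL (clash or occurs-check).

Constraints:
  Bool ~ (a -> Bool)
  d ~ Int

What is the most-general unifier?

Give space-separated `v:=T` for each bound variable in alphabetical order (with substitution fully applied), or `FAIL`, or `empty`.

step 1: unify Bool ~ (a -> Bool)  [subst: {-} | 1 pending]
  clash: Bool vs (a -> Bool)

Answer: FAIL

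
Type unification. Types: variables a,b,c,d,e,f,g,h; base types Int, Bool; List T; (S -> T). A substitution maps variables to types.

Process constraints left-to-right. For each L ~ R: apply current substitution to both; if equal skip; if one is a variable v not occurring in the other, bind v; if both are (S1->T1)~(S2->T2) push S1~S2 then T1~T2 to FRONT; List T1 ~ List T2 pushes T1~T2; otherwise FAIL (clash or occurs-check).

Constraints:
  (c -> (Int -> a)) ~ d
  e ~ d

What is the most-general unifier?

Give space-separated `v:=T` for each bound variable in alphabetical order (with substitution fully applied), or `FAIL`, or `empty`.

step 1: unify (c -> (Int -> a)) ~ d  [subst: {-} | 1 pending]
  bind d := (c -> (Int -> a))
step 2: unify e ~ (c -> (Int -> a))  [subst: {d:=(c -> (Int -> a))} | 0 pending]
  bind e := (c -> (Int -> a))

Answer: d:=(c -> (Int -> a)) e:=(c -> (Int -> a))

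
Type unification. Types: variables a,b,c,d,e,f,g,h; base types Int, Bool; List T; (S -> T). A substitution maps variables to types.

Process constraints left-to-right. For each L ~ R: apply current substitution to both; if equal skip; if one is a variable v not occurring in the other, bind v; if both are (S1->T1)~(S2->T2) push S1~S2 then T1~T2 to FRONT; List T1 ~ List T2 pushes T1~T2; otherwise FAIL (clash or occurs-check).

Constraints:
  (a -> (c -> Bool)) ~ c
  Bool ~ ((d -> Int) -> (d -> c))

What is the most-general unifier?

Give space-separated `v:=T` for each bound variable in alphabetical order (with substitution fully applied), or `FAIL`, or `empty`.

Answer: FAIL

Derivation:
step 1: unify (a -> (c -> Bool)) ~ c  [subst: {-} | 1 pending]
  occurs-check fail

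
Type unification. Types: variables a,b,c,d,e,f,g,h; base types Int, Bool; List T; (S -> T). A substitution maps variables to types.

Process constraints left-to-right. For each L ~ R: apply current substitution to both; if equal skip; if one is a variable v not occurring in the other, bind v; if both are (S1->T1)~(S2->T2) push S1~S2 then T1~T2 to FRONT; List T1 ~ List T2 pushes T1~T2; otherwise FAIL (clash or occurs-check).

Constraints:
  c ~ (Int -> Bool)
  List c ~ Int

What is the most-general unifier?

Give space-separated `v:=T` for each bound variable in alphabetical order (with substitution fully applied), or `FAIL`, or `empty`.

step 1: unify c ~ (Int -> Bool)  [subst: {-} | 1 pending]
  bind c := (Int -> Bool)
step 2: unify List (Int -> Bool) ~ Int  [subst: {c:=(Int -> Bool)} | 0 pending]
  clash: List (Int -> Bool) vs Int

Answer: FAIL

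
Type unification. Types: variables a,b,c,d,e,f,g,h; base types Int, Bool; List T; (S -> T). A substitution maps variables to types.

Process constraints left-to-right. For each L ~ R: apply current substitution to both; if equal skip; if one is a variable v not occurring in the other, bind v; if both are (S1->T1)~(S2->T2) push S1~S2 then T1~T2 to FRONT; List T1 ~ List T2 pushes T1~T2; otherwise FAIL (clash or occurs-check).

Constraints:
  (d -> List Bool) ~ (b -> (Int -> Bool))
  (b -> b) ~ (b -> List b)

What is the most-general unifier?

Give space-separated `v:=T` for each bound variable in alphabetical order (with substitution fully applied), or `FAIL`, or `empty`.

step 1: unify (d -> List Bool) ~ (b -> (Int -> Bool))  [subst: {-} | 1 pending]
  -> decompose arrow: push d~b, List Bool~(Int -> Bool)
step 2: unify d ~ b  [subst: {-} | 2 pending]
  bind d := b
step 3: unify List Bool ~ (Int -> Bool)  [subst: {d:=b} | 1 pending]
  clash: List Bool vs (Int -> Bool)

Answer: FAIL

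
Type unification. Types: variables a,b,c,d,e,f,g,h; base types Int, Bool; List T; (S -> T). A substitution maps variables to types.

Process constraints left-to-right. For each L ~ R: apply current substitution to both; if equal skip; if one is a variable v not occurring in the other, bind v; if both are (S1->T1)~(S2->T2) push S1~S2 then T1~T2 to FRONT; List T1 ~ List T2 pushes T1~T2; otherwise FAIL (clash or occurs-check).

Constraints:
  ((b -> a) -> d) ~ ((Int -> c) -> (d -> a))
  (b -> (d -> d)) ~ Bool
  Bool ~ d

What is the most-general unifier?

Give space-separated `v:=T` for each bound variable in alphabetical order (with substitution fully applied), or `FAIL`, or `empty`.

Answer: FAIL

Derivation:
step 1: unify ((b -> a) -> d) ~ ((Int -> c) -> (d -> a))  [subst: {-} | 2 pending]
  -> decompose arrow: push (b -> a)~(Int -> c), d~(d -> a)
step 2: unify (b -> a) ~ (Int -> c)  [subst: {-} | 3 pending]
  -> decompose arrow: push b~Int, a~c
step 3: unify b ~ Int  [subst: {-} | 4 pending]
  bind b := Int
step 4: unify a ~ c  [subst: {b:=Int} | 3 pending]
  bind a := c
step 5: unify d ~ (d -> c)  [subst: {b:=Int, a:=c} | 2 pending]
  occurs-check fail: d in (d -> c)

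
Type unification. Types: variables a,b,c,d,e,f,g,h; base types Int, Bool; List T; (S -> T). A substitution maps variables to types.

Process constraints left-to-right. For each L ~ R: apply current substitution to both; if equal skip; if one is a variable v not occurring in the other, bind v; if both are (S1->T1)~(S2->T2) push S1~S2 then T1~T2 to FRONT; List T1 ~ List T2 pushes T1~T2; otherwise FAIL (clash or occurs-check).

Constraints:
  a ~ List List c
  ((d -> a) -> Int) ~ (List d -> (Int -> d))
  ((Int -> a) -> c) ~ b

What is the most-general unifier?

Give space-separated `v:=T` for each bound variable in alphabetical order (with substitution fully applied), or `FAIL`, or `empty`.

Answer: FAIL

Derivation:
step 1: unify a ~ List List c  [subst: {-} | 2 pending]
  bind a := List List c
step 2: unify ((d -> List List c) -> Int) ~ (List d -> (Int -> d))  [subst: {a:=List List c} | 1 pending]
  -> decompose arrow: push (d -> List List c)~List d, Int~(Int -> d)
step 3: unify (d -> List List c) ~ List d  [subst: {a:=List List c} | 2 pending]
  clash: (d -> List List c) vs List d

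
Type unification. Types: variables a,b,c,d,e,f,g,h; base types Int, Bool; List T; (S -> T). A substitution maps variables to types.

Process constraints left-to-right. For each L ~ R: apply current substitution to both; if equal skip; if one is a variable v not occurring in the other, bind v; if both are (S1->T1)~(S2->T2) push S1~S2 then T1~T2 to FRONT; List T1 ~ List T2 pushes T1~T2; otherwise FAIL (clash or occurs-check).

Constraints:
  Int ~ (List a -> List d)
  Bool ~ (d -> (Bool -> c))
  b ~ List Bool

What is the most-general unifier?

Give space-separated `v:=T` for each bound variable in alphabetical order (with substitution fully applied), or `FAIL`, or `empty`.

step 1: unify Int ~ (List a -> List d)  [subst: {-} | 2 pending]
  clash: Int vs (List a -> List d)

Answer: FAIL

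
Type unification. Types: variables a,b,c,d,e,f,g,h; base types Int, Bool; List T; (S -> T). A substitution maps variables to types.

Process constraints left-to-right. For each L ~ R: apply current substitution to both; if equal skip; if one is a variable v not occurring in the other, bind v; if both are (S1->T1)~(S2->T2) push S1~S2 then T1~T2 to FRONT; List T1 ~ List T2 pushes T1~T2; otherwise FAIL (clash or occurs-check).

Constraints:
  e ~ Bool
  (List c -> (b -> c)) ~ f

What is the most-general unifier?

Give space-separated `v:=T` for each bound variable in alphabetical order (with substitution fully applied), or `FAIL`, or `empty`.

Answer: e:=Bool f:=(List c -> (b -> c))

Derivation:
step 1: unify e ~ Bool  [subst: {-} | 1 pending]
  bind e := Bool
step 2: unify (List c -> (b -> c)) ~ f  [subst: {e:=Bool} | 0 pending]
  bind f := (List c -> (b -> c))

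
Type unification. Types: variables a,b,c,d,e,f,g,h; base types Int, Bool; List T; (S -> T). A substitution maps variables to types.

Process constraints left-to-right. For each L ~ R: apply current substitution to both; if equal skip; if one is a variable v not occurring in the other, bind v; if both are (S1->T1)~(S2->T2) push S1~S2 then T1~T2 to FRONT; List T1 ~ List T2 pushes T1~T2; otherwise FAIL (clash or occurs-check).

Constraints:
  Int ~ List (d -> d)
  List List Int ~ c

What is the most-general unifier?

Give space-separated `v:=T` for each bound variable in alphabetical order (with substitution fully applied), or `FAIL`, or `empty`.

Answer: FAIL

Derivation:
step 1: unify Int ~ List (d -> d)  [subst: {-} | 1 pending]
  clash: Int vs List (d -> d)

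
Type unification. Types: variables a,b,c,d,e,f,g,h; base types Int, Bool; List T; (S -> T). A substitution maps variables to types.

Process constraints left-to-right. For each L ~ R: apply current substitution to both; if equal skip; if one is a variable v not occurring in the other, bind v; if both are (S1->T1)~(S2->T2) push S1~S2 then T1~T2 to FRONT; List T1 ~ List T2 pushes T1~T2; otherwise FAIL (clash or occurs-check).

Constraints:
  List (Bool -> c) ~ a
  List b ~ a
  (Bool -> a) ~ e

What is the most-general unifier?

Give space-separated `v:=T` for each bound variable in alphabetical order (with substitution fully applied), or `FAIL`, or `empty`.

step 1: unify List (Bool -> c) ~ a  [subst: {-} | 2 pending]
  bind a := List (Bool -> c)
step 2: unify List b ~ List (Bool -> c)  [subst: {a:=List (Bool -> c)} | 1 pending]
  -> decompose List: push b~(Bool -> c)
step 3: unify b ~ (Bool -> c)  [subst: {a:=List (Bool -> c)} | 1 pending]
  bind b := (Bool -> c)
step 4: unify (Bool -> List (Bool -> c)) ~ e  [subst: {a:=List (Bool -> c), b:=(Bool -> c)} | 0 pending]
  bind e := (Bool -> List (Bool -> c))

Answer: a:=List (Bool -> c) b:=(Bool -> c) e:=(Bool -> List (Bool -> c))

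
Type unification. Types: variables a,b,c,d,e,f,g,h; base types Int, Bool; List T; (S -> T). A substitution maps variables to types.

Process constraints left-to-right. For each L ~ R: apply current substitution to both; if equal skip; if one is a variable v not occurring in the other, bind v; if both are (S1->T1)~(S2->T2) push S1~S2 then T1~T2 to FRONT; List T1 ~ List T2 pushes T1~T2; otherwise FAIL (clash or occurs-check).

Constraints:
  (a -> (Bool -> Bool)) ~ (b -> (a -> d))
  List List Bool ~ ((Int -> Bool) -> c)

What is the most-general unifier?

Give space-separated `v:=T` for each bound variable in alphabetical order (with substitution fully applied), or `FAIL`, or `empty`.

Answer: FAIL

Derivation:
step 1: unify (a -> (Bool -> Bool)) ~ (b -> (a -> d))  [subst: {-} | 1 pending]
  -> decompose arrow: push a~b, (Bool -> Bool)~(a -> d)
step 2: unify a ~ b  [subst: {-} | 2 pending]
  bind a := b
step 3: unify (Bool -> Bool) ~ (b -> d)  [subst: {a:=b} | 1 pending]
  -> decompose arrow: push Bool~b, Bool~d
step 4: unify Bool ~ b  [subst: {a:=b} | 2 pending]
  bind b := Bool
step 5: unify Bool ~ d  [subst: {a:=b, b:=Bool} | 1 pending]
  bind d := Bool
step 6: unify List List Bool ~ ((Int -> Bool) -> c)  [subst: {a:=b, b:=Bool, d:=Bool} | 0 pending]
  clash: List List Bool vs ((Int -> Bool) -> c)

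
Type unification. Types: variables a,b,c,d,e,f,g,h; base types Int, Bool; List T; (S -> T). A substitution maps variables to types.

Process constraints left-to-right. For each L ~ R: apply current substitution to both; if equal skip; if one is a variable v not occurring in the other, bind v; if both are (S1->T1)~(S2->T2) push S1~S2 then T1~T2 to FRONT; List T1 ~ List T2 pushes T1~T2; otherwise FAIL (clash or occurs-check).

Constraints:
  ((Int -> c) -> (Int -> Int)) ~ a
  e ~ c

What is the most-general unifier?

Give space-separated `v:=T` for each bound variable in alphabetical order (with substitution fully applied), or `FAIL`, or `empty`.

Answer: a:=((Int -> c) -> (Int -> Int)) e:=c

Derivation:
step 1: unify ((Int -> c) -> (Int -> Int)) ~ a  [subst: {-} | 1 pending]
  bind a := ((Int -> c) -> (Int -> Int))
step 2: unify e ~ c  [subst: {a:=((Int -> c) -> (Int -> Int))} | 0 pending]
  bind e := c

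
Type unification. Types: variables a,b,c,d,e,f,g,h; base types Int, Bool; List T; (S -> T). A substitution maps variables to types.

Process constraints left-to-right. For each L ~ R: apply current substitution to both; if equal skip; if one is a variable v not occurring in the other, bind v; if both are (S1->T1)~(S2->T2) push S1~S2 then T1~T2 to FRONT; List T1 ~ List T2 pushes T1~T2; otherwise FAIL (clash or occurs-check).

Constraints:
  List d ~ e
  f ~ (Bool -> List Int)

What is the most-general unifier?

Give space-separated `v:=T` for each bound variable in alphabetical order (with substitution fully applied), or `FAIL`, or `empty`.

Answer: e:=List d f:=(Bool -> List Int)

Derivation:
step 1: unify List d ~ e  [subst: {-} | 1 pending]
  bind e := List d
step 2: unify f ~ (Bool -> List Int)  [subst: {e:=List d} | 0 pending]
  bind f := (Bool -> List Int)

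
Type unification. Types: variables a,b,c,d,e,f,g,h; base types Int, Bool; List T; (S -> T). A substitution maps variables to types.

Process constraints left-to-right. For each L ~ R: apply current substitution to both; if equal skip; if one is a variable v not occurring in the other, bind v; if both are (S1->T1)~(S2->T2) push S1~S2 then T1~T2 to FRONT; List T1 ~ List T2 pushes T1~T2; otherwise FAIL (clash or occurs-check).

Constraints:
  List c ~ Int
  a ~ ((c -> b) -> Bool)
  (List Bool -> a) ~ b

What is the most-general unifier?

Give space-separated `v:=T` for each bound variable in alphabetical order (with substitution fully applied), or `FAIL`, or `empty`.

Answer: FAIL

Derivation:
step 1: unify List c ~ Int  [subst: {-} | 2 pending]
  clash: List c vs Int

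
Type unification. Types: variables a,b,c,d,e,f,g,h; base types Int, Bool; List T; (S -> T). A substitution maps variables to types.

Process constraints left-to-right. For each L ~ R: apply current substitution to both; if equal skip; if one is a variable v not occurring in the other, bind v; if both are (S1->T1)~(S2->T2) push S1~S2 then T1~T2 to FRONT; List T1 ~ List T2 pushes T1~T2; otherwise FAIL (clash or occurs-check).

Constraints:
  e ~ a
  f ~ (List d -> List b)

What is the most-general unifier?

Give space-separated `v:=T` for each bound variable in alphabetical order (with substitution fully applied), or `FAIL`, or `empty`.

step 1: unify e ~ a  [subst: {-} | 1 pending]
  bind e := a
step 2: unify f ~ (List d -> List b)  [subst: {e:=a} | 0 pending]
  bind f := (List d -> List b)

Answer: e:=a f:=(List d -> List b)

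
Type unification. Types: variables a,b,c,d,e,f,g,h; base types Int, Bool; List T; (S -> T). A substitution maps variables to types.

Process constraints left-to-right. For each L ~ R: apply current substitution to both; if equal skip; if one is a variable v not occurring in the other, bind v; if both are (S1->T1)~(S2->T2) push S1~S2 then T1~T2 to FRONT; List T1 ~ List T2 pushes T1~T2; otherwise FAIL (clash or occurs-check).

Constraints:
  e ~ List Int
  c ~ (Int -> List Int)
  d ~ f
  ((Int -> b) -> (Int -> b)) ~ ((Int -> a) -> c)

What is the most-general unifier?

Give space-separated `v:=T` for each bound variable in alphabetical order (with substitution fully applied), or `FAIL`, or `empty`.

Answer: a:=List Int b:=List Int c:=(Int -> List Int) d:=f e:=List Int

Derivation:
step 1: unify e ~ List Int  [subst: {-} | 3 pending]
  bind e := List Int
step 2: unify c ~ (Int -> List Int)  [subst: {e:=List Int} | 2 pending]
  bind c := (Int -> List Int)
step 3: unify d ~ f  [subst: {e:=List Int, c:=(Int -> List Int)} | 1 pending]
  bind d := f
step 4: unify ((Int -> b) -> (Int -> b)) ~ ((Int -> a) -> (Int -> List Int))  [subst: {e:=List Int, c:=(Int -> List Int), d:=f} | 0 pending]
  -> decompose arrow: push (Int -> b)~(Int -> a), (Int -> b)~(Int -> List Int)
step 5: unify (Int -> b) ~ (Int -> a)  [subst: {e:=List Int, c:=(Int -> List Int), d:=f} | 1 pending]
  -> decompose arrow: push Int~Int, b~a
step 6: unify Int ~ Int  [subst: {e:=List Int, c:=(Int -> List Int), d:=f} | 2 pending]
  -> identical, skip
step 7: unify b ~ a  [subst: {e:=List Int, c:=(Int -> List Int), d:=f} | 1 pending]
  bind b := a
step 8: unify (Int -> a) ~ (Int -> List Int)  [subst: {e:=List Int, c:=(Int -> List Int), d:=f, b:=a} | 0 pending]
  -> decompose arrow: push Int~Int, a~List Int
step 9: unify Int ~ Int  [subst: {e:=List Int, c:=(Int -> List Int), d:=f, b:=a} | 1 pending]
  -> identical, skip
step 10: unify a ~ List Int  [subst: {e:=List Int, c:=(Int -> List Int), d:=f, b:=a} | 0 pending]
  bind a := List Int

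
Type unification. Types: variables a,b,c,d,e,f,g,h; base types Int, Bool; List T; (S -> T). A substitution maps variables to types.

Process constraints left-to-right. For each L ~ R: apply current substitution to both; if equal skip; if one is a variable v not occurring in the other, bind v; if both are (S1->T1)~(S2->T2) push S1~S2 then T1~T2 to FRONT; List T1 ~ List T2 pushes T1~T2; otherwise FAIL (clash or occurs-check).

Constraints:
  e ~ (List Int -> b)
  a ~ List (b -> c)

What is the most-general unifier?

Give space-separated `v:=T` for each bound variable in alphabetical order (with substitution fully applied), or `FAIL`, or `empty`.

step 1: unify e ~ (List Int -> b)  [subst: {-} | 1 pending]
  bind e := (List Int -> b)
step 2: unify a ~ List (b -> c)  [subst: {e:=(List Int -> b)} | 0 pending]
  bind a := List (b -> c)

Answer: a:=List (b -> c) e:=(List Int -> b)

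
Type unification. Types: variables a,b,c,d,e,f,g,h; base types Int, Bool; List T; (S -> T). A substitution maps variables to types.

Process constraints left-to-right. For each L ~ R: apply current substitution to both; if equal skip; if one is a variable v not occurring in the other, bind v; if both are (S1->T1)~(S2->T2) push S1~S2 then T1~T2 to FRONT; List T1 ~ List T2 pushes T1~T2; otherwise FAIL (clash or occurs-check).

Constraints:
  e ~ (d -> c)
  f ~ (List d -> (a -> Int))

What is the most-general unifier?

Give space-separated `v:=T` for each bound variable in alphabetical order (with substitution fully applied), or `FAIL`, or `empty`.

Answer: e:=(d -> c) f:=(List d -> (a -> Int))

Derivation:
step 1: unify e ~ (d -> c)  [subst: {-} | 1 pending]
  bind e := (d -> c)
step 2: unify f ~ (List d -> (a -> Int))  [subst: {e:=(d -> c)} | 0 pending]
  bind f := (List d -> (a -> Int))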